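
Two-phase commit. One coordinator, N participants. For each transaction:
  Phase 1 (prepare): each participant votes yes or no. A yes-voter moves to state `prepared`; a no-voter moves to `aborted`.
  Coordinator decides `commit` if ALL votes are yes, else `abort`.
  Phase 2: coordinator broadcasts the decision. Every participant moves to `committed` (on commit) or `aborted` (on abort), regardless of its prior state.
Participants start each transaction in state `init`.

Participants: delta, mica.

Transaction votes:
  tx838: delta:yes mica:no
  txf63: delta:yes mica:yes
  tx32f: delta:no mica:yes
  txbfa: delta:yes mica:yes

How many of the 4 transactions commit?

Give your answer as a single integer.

tx838: no from mica -> abort (commits=0)
txf63: all yes -> commit (commits=1)
tx32f: no from delta -> abort (commits=1)
txbfa: all yes -> commit (commits=2)

Answer: 2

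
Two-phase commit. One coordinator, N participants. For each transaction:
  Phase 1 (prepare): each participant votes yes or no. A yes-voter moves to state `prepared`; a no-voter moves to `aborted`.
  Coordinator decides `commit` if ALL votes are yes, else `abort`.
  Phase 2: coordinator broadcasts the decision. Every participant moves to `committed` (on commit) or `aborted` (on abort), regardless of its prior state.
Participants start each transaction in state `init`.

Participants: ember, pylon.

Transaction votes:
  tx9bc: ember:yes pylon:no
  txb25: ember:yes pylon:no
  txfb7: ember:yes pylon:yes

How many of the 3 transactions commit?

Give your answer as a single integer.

tx9bc: no from pylon -> abort (commits=0)
txb25: no from pylon -> abort (commits=0)
txfb7: all yes -> commit (commits=1)

Answer: 1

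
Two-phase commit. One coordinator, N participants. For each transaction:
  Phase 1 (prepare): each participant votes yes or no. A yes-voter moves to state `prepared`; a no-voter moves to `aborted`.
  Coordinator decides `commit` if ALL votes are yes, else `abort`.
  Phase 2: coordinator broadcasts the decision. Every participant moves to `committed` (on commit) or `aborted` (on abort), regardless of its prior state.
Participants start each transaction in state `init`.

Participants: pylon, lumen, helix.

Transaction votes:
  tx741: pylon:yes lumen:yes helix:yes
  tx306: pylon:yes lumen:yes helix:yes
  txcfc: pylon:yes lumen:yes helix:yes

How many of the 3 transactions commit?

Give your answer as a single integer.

Answer: 3

Derivation:
tx741: all yes -> commit (commits=1)
tx306: all yes -> commit (commits=2)
txcfc: all yes -> commit (commits=3)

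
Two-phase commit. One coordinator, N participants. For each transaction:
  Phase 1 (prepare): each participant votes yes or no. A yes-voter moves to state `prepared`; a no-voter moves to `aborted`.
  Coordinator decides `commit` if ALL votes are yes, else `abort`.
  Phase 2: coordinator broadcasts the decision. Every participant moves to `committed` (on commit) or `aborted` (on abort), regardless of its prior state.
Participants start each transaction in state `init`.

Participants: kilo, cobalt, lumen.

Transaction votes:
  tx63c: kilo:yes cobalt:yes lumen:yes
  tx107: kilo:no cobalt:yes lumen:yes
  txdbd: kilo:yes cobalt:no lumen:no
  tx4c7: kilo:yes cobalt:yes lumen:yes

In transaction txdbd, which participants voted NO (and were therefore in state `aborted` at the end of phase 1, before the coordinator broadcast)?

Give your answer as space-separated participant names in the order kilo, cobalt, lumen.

Txn txdbd phase 1: kilo yes -> prepared; cobalt no -> aborted; lumen no -> aborted

Answer: cobalt lumen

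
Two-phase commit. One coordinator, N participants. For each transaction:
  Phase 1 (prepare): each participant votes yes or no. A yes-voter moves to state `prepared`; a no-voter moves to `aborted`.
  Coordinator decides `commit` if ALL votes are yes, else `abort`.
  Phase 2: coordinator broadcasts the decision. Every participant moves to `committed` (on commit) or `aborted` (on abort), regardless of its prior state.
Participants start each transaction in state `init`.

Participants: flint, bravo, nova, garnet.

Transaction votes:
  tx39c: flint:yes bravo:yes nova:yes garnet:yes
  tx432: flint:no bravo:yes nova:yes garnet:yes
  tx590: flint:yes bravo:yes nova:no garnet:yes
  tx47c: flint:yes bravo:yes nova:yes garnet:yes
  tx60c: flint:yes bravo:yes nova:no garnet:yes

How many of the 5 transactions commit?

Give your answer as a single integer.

Answer: 2

Derivation:
tx39c: all yes -> commit (commits=1)
tx432: no from flint -> abort (commits=1)
tx590: no from nova -> abort (commits=1)
tx47c: all yes -> commit (commits=2)
tx60c: no from nova -> abort (commits=2)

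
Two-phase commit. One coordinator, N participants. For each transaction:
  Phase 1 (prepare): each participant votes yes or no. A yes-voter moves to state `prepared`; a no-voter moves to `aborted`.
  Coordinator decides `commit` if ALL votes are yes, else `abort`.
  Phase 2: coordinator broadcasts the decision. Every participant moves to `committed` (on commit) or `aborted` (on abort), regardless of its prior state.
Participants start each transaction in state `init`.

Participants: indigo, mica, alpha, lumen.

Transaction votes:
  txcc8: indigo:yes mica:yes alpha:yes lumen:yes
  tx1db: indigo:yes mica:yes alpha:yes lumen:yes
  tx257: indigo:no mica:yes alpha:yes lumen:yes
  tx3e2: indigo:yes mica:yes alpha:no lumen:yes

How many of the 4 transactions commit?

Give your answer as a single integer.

Answer: 2

Derivation:
txcc8: all yes -> commit (commits=1)
tx1db: all yes -> commit (commits=2)
tx257: no from indigo -> abort (commits=2)
tx3e2: no from alpha -> abort (commits=2)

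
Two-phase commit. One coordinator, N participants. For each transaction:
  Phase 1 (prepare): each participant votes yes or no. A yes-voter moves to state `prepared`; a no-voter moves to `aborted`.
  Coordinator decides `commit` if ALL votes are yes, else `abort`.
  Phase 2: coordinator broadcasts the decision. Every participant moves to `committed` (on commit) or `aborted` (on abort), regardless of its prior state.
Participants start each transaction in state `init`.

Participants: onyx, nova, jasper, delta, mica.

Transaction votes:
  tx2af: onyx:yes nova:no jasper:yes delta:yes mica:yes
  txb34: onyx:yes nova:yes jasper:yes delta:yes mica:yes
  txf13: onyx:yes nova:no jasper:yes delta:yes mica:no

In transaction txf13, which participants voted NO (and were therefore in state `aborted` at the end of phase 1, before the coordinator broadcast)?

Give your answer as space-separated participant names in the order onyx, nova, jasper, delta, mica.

Answer: nova mica

Derivation:
Txn txf13 phase 1: onyx yes -> prepared; nova no -> aborted; jasper yes -> prepared; delta yes -> prepared; mica no -> aborted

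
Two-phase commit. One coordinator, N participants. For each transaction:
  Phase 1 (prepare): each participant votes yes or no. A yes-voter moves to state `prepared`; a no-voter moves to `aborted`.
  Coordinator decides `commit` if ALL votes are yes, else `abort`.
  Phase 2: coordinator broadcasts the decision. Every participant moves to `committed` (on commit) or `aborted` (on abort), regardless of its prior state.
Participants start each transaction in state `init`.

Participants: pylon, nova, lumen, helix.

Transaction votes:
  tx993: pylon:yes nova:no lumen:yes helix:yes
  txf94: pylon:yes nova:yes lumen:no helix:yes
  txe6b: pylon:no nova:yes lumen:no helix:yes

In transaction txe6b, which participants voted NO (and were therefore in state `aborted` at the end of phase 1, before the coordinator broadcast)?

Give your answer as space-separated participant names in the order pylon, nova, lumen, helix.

Answer: pylon lumen

Derivation:
Txn txe6b phase 1: pylon no -> aborted; nova yes -> prepared; lumen no -> aborted; helix yes -> prepared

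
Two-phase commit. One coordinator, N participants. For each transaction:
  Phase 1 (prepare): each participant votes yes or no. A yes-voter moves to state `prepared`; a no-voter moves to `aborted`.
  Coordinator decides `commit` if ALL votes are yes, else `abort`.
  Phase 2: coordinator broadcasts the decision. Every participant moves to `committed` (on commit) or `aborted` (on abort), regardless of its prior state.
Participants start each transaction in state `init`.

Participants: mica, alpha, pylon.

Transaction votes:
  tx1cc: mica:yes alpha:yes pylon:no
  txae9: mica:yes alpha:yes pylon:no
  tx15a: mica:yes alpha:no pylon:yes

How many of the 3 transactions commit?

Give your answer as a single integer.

tx1cc: no from pylon -> abort (commits=0)
txae9: no from pylon -> abort (commits=0)
tx15a: no from alpha -> abort (commits=0)

Answer: 0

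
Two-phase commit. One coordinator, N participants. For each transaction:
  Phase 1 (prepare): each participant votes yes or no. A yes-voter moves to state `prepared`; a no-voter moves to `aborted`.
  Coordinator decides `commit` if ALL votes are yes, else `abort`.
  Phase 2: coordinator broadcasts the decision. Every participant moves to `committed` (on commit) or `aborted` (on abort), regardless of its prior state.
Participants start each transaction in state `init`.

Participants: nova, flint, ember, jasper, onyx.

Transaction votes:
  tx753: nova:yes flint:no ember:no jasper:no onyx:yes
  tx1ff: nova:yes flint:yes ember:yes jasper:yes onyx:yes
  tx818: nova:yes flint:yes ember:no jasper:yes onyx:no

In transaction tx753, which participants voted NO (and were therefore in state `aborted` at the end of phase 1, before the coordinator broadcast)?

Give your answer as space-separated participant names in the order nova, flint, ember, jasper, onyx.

Answer: flint ember jasper

Derivation:
Txn tx753 phase 1: nova yes -> prepared; flint no -> aborted; ember no -> aborted; jasper no -> aborted; onyx yes -> prepared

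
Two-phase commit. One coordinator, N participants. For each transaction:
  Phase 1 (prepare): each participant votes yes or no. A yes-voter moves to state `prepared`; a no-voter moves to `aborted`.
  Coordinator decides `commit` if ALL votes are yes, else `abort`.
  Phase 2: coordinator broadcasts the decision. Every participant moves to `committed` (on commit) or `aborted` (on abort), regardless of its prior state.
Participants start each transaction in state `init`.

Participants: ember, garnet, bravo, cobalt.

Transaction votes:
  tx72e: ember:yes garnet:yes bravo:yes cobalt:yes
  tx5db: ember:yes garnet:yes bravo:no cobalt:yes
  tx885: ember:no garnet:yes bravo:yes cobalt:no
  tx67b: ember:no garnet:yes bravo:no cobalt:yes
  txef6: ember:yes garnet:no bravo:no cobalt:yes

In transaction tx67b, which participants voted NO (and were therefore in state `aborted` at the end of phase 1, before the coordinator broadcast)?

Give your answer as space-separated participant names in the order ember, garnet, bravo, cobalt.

Txn tx67b phase 1: ember no -> aborted; garnet yes -> prepared; bravo no -> aborted; cobalt yes -> prepared

Answer: ember bravo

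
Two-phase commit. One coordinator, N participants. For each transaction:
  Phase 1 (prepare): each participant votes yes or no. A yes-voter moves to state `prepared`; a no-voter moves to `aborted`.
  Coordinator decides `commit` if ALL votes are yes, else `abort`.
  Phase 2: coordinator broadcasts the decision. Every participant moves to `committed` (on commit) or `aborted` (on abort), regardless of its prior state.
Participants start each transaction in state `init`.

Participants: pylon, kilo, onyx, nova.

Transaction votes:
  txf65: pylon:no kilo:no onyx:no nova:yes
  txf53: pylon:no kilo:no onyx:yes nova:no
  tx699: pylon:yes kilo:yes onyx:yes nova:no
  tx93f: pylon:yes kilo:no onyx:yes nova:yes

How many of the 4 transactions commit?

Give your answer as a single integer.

txf65: no from pylon, kilo, onyx -> abort (commits=0)
txf53: no from pylon, kilo, nova -> abort (commits=0)
tx699: no from nova -> abort (commits=0)
tx93f: no from kilo -> abort (commits=0)

Answer: 0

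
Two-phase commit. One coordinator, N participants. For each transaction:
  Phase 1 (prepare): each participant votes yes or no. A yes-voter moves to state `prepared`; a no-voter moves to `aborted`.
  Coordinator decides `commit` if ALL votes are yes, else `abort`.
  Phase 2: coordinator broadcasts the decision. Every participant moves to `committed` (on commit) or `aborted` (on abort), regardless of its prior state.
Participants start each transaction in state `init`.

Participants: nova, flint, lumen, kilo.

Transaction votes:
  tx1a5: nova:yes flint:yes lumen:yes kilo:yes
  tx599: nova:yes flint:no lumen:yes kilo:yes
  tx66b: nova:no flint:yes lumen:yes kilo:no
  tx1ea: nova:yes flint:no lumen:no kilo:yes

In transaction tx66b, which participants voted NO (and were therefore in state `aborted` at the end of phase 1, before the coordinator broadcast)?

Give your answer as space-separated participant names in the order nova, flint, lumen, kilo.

Answer: nova kilo

Derivation:
Txn tx66b phase 1: nova no -> aborted; flint yes -> prepared; lumen yes -> prepared; kilo no -> aborted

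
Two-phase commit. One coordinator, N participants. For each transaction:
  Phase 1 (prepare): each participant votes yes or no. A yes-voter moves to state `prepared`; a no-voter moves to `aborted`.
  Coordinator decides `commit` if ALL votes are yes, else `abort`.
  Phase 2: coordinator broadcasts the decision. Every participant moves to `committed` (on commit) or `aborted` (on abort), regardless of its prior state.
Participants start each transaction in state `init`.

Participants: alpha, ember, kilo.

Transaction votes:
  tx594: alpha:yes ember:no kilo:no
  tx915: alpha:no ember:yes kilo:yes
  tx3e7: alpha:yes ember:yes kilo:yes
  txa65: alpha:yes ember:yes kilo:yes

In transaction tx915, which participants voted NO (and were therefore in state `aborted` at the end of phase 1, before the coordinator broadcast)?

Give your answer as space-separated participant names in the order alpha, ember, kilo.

Txn tx915 phase 1: alpha no -> aborted; ember yes -> prepared; kilo yes -> prepared

Answer: alpha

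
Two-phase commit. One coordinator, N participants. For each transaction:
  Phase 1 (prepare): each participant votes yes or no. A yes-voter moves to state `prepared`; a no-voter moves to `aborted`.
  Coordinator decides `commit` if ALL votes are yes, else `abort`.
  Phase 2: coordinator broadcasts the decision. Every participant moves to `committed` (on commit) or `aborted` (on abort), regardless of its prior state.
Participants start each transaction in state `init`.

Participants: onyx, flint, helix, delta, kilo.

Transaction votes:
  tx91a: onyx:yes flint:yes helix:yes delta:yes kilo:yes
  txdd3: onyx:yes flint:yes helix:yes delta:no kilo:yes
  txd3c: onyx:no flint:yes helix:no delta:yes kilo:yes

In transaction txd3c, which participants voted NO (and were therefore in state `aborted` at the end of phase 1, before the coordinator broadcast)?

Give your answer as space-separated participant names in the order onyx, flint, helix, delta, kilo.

Txn txd3c phase 1: onyx no -> aborted; flint yes -> prepared; helix no -> aborted; delta yes -> prepared; kilo yes -> prepared

Answer: onyx helix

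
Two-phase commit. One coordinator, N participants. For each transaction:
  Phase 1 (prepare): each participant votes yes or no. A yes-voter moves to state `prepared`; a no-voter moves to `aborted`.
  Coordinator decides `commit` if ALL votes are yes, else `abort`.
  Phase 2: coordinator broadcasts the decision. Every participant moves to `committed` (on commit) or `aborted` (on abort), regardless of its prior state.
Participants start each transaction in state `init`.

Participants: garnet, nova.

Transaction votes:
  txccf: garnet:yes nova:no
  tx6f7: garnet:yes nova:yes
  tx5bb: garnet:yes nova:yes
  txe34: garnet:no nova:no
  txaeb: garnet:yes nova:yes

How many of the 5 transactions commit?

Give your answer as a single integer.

Answer: 3

Derivation:
txccf: no from nova -> abort (commits=0)
tx6f7: all yes -> commit (commits=1)
tx5bb: all yes -> commit (commits=2)
txe34: no from garnet, nova -> abort (commits=2)
txaeb: all yes -> commit (commits=3)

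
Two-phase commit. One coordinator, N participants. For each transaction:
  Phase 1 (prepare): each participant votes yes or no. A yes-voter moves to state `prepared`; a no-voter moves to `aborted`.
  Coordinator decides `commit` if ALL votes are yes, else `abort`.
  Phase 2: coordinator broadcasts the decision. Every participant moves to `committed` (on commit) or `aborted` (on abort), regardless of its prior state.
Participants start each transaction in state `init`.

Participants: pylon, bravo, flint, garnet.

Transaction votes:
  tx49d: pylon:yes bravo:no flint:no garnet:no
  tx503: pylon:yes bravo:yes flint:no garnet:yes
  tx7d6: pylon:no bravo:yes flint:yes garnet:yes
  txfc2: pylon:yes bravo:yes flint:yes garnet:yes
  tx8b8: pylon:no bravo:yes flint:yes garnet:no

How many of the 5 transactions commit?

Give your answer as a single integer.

tx49d: no from bravo, flint, garnet -> abort (commits=0)
tx503: no from flint -> abort (commits=0)
tx7d6: no from pylon -> abort (commits=0)
txfc2: all yes -> commit (commits=1)
tx8b8: no from pylon, garnet -> abort (commits=1)

Answer: 1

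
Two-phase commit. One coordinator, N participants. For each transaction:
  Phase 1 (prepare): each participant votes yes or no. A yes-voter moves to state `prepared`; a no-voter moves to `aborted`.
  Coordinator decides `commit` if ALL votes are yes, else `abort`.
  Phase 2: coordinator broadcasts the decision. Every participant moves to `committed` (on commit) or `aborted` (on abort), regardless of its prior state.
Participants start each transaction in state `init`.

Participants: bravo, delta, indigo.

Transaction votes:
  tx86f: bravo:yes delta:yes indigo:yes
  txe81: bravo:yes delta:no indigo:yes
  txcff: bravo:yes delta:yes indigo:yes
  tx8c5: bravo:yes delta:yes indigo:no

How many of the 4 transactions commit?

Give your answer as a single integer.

tx86f: all yes -> commit (commits=1)
txe81: no from delta -> abort (commits=1)
txcff: all yes -> commit (commits=2)
tx8c5: no from indigo -> abort (commits=2)

Answer: 2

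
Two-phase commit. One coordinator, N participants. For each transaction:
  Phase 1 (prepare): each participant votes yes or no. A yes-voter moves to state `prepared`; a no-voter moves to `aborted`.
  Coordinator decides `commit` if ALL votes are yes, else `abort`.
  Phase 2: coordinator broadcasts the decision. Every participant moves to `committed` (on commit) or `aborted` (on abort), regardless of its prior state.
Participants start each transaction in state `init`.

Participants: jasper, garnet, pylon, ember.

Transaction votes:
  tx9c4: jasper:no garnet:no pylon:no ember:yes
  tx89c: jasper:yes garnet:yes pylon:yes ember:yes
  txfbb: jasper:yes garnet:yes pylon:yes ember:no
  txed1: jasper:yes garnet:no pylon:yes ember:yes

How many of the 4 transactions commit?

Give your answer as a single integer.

tx9c4: no from jasper, garnet, pylon -> abort (commits=0)
tx89c: all yes -> commit (commits=1)
txfbb: no from ember -> abort (commits=1)
txed1: no from garnet -> abort (commits=1)

Answer: 1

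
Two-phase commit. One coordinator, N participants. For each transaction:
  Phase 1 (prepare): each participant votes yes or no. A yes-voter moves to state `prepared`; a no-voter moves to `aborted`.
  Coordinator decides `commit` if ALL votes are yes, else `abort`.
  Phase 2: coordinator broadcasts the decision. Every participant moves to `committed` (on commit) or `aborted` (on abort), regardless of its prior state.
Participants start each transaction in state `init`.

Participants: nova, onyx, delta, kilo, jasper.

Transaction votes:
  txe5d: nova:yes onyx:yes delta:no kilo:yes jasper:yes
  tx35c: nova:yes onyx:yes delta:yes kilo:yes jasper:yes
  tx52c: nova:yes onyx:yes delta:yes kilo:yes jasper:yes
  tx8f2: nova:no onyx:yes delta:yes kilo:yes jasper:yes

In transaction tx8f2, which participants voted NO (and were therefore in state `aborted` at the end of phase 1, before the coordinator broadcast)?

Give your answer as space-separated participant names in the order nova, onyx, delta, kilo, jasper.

Answer: nova

Derivation:
Txn tx8f2 phase 1: nova no -> aborted; onyx yes -> prepared; delta yes -> prepared; kilo yes -> prepared; jasper yes -> prepared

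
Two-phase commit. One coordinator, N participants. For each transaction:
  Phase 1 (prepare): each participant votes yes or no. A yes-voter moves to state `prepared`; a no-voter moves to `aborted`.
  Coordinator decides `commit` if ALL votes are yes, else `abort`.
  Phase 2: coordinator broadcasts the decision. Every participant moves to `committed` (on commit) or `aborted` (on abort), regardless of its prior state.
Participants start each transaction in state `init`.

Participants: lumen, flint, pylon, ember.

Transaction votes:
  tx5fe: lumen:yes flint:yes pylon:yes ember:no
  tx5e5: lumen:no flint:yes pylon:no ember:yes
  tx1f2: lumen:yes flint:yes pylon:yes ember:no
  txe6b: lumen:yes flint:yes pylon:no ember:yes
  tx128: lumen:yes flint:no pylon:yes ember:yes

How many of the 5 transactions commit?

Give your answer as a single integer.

Answer: 0

Derivation:
tx5fe: no from ember -> abort (commits=0)
tx5e5: no from lumen, pylon -> abort (commits=0)
tx1f2: no from ember -> abort (commits=0)
txe6b: no from pylon -> abort (commits=0)
tx128: no from flint -> abort (commits=0)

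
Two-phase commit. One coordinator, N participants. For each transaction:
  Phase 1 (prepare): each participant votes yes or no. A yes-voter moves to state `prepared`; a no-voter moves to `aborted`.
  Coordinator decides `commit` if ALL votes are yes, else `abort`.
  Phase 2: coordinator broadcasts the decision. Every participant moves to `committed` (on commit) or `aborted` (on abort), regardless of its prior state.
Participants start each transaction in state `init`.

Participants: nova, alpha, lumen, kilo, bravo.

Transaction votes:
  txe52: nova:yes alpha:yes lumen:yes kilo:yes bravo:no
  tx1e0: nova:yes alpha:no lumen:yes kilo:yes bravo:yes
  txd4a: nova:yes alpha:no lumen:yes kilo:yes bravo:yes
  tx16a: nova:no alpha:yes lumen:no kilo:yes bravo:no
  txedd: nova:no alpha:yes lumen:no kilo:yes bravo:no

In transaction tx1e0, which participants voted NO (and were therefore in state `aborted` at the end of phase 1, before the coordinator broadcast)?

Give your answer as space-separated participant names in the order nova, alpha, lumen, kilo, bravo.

Answer: alpha

Derivation:
Txn tx1e0 phase 1: nova yes -> prepared; alpha no -> aborted; lumen yes -> prepared; kilo yes -> prepared; bravo yes -> prepared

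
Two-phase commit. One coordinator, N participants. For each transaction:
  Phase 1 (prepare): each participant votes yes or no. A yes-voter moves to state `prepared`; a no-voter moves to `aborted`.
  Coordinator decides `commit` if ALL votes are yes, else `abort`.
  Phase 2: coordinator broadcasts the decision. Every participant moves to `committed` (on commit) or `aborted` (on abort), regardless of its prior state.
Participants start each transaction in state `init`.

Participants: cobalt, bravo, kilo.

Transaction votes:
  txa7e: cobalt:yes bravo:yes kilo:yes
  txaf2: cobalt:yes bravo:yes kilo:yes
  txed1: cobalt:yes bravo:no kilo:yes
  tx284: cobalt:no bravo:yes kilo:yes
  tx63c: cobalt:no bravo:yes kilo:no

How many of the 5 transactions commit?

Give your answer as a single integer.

txa7e: all yes -> commit (commits=1)
txaf2: all yes -> commit (commits=2)
txed1: no from bravo -> abort (commits=2)
tx284: no from cobalt -> abort (commits=2)
tx63c: no from cobalt, kilo -> abort (commits=2)

Answer: 2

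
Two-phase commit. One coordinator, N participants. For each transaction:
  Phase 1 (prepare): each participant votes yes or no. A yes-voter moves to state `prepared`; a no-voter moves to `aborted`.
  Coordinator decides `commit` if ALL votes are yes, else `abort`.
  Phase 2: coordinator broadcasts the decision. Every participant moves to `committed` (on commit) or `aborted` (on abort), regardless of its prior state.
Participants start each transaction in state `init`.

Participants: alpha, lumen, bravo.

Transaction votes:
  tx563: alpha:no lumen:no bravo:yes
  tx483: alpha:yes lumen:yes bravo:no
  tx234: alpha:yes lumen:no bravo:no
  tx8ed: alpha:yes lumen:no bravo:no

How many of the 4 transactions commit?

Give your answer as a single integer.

Answer: 0

Derivation:
tx563: no from alpha, lumen -> abort (commits=0)
tx483: no from bravo -> abort (commits=0)
tx234: no from lumen, bravo -> abort (commits=0)
tx8ed: no from lumen, bravo -> abort (commits=0)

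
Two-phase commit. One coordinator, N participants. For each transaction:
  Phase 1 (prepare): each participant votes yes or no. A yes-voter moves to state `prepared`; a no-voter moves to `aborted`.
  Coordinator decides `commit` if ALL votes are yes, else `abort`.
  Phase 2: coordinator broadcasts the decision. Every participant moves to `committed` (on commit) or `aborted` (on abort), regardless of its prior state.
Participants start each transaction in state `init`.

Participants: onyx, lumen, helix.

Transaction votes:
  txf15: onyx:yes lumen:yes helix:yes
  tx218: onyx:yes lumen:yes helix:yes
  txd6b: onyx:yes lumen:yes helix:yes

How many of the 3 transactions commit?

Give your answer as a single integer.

Answer: 3

Derivation:
txf15: all yes -> commit (commits=1)
tx218: all yes -> commit (commits=2)
txd6b: all yes -> commit (commits=3)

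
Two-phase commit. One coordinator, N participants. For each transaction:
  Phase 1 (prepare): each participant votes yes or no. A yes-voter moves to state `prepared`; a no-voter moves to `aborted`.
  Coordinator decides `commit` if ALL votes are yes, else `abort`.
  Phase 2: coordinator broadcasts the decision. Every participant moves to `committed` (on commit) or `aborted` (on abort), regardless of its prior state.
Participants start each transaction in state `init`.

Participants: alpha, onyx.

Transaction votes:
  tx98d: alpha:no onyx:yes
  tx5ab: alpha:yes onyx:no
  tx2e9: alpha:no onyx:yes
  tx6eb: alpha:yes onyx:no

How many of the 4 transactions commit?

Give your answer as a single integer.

Answer: 0

Derivation:
tx98d: no from alpha -> abort (commits=0)
tx5ab: no from onyx -> abort (commits=0)
tx2e9: no from alpha -> abort (commits=0)
tx6eb: no from onyx -> abort (commits=0)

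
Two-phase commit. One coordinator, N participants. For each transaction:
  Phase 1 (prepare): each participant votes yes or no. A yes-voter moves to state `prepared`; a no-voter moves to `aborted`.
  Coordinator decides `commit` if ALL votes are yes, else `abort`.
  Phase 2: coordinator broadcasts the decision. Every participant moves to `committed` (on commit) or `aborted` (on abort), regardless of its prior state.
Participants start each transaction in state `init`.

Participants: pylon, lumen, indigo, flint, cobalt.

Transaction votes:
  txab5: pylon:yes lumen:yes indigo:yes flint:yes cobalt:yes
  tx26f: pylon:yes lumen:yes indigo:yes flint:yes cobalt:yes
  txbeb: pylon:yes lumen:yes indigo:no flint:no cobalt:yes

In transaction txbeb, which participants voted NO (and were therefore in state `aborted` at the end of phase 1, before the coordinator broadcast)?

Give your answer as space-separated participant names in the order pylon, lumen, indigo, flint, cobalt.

Answer: indigo flint

Derivation:
Txn txbeb phase 1: pylon yes -> prepared; lumen yes -> prepared; indigo no -> aborted; flint no -> aborted; cobalt yes -> prepared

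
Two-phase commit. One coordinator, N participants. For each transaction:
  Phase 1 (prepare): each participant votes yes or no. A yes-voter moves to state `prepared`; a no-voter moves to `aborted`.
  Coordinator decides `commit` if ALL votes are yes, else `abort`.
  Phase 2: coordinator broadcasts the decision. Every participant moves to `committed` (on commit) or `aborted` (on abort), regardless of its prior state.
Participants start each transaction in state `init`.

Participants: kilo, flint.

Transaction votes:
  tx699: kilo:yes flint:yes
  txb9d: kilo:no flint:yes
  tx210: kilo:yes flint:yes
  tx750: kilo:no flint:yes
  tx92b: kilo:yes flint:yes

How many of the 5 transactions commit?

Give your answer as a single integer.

Answer: 3

Derivation:
tx699: all yes -> commit (commits=1)
txb9d: no from kilo -> abort (commits=1)
tx210: all yes -> commit (commits=2)
tx750: no from kilo -> abort (commits=2)
tx92b: all yes -> commit (commits=3)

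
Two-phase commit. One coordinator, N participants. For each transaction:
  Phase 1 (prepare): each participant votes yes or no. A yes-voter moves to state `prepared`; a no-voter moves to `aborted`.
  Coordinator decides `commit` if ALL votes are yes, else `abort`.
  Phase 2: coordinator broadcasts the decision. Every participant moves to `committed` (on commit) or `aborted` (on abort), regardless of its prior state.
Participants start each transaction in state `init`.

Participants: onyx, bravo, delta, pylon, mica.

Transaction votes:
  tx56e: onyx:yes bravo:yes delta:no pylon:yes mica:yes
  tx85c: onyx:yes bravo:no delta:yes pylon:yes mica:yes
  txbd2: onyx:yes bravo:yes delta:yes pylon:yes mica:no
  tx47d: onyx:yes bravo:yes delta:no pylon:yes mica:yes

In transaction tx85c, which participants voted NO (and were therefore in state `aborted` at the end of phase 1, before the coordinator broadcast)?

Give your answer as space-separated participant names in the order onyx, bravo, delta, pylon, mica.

Answer: bravo

Derivation:
Txn tx85c phase 1: onyx yes -> prepared; bravo no -> aborted; delta yes -> prepared; pylon yes -> prepared; mica yes -> prepared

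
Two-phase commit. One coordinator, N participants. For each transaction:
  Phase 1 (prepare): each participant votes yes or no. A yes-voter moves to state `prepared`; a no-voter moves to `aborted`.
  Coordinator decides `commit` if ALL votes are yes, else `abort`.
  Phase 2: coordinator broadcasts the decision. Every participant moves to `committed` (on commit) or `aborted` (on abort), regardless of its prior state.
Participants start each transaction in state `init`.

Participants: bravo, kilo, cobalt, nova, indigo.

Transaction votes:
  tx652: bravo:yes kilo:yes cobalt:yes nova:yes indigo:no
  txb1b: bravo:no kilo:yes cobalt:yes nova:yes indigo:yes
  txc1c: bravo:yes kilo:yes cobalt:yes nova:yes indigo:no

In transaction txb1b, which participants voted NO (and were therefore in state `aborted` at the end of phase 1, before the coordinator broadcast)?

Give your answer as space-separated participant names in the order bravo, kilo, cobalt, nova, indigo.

Answer: bravo

Derivation:
Txn txb1b phase 1: bravo no -> aborted; kilo yes -> prepared; cobalt yes -> prepared; nova yes -> prepared; indigo yes -> prepared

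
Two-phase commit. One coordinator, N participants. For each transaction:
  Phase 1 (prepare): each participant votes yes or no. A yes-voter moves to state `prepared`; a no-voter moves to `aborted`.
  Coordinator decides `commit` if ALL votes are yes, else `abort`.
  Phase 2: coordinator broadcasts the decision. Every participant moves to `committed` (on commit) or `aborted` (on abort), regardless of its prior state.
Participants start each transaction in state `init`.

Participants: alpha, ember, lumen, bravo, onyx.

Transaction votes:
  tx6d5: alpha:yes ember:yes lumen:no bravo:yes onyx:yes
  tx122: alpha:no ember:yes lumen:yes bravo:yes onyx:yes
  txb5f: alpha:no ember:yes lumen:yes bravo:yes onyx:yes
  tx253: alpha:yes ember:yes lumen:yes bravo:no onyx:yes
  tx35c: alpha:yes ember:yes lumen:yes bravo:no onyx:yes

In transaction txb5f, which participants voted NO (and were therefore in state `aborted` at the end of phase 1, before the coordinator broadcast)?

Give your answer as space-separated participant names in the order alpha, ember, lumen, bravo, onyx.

Txn txb5f phase 1: alpha no -> aborted; ember yes -> prepared; lumen yes -> prepared; bravo yes -> prepared; onyx yes -> prepared

Answer: alpha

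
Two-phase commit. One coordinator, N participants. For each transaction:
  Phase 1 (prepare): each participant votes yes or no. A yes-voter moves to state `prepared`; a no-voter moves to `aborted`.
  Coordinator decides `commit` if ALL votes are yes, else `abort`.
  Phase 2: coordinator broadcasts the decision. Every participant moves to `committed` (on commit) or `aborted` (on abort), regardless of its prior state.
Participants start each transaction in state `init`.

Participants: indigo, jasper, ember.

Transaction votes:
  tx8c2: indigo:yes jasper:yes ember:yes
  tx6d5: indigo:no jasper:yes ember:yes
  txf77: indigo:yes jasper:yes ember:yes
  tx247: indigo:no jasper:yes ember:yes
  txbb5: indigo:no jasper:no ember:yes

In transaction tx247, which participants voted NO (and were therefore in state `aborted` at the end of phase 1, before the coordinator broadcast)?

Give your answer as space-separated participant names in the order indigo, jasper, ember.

Answer: indigo

Derivation:
Txn tx247 phase 1: indigo no -> aborted; jasper yes -> prepared; ember yes -> prepared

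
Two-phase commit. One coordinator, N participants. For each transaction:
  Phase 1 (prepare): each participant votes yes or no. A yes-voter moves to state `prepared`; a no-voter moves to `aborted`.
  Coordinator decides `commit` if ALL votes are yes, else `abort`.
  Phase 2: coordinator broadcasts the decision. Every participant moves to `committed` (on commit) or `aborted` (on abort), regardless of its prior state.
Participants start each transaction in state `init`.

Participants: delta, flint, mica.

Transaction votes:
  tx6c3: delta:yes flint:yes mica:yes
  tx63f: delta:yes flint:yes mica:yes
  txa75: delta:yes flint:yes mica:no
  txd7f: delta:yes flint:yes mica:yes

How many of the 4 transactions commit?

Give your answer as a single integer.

tx6c3: all yes -> commit (commits=1)
tx63f: all yes -> commit (commits=2)
txa75: no from mica -> abort (commits=2)
txd7f: all yes -> commit (commits=3)

Answer: 3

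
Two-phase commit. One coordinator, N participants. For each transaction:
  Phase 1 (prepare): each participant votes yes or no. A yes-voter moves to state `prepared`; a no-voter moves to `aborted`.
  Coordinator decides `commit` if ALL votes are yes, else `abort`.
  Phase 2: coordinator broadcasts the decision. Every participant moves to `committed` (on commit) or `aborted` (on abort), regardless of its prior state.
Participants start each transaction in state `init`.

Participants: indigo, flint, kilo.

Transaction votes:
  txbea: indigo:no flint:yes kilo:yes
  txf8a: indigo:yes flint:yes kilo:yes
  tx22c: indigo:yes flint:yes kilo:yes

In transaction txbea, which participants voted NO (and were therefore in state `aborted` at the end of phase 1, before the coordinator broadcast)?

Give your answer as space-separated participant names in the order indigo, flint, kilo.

Txn txbea phase 1: indigo no -> aborted; flint yes -> prepared; kilo yes -> prepared

Answer: indigo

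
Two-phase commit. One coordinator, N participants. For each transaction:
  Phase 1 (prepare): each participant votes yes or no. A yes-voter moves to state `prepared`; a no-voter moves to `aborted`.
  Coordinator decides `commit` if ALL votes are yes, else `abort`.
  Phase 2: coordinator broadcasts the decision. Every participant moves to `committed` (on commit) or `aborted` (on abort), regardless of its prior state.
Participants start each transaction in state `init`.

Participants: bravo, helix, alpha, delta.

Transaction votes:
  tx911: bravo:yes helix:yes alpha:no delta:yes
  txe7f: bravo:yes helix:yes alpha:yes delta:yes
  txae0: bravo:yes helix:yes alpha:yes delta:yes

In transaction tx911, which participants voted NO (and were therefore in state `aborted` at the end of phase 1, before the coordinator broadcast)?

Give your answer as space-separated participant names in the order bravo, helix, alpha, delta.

Txn tx911 phase 1: bravo yes -> prepared; helix yes -> prepared; alpha no -> aborted; delta yes -> prepared

Answer: alpha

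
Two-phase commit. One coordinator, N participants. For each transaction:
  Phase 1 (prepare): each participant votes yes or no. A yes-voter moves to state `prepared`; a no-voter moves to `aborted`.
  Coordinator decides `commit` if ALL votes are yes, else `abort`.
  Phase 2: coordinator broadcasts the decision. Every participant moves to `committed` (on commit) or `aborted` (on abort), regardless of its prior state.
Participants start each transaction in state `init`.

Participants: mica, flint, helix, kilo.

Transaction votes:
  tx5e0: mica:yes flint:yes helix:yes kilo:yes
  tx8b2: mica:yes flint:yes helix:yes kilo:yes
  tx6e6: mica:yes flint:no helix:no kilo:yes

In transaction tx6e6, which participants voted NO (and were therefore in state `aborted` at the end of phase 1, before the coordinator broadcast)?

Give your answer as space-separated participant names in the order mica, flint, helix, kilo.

Answer: flint helix

Derivation:
Txn tx6e6 phase 1: mica yes -> prepared; flint no -> aborted; helix no -> aborted; kilo yes -> prepared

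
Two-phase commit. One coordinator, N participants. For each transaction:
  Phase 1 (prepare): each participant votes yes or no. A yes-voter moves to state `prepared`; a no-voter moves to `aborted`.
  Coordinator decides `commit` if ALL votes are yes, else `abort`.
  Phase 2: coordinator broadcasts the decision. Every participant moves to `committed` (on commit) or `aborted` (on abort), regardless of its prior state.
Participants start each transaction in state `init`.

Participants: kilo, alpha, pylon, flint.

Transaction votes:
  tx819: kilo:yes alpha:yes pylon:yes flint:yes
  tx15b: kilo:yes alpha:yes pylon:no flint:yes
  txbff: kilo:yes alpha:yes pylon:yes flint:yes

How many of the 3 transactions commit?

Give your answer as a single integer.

tx819: all yes -> commit (commits=1)
tx15b: no from pylon -> abort (commits=1)
txbff: all yes -> commit (commits=2)

Answer: 2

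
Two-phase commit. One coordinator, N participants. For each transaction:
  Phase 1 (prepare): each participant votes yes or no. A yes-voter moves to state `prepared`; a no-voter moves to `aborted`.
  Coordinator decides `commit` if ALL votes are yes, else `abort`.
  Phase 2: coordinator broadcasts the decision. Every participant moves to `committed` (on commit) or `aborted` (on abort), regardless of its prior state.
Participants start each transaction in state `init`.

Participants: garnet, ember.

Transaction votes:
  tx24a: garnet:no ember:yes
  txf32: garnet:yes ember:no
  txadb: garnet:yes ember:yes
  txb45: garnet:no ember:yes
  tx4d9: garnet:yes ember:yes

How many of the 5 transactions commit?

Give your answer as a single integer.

Answer: 2

Derivation:
tx24a: no from garnet -> abort (commits=0)
txf32: no from ember -> abort (commits=0)
txadb: all yes -> commit (commits=1)
txb45: no from garnet -> abort (commits=1)
tx4d9: all yes -> commit (commits=2)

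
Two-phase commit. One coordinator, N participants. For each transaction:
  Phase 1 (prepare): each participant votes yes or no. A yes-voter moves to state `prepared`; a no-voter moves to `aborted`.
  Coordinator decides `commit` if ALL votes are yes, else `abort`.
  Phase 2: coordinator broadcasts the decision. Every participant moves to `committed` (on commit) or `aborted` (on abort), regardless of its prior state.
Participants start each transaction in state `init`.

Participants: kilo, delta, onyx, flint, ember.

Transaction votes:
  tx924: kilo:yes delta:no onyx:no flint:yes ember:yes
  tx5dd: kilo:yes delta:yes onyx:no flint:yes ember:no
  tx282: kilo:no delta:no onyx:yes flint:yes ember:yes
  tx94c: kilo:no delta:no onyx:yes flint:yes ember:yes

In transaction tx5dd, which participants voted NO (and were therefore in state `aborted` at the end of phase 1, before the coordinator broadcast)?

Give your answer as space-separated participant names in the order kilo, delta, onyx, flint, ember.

Txn tx5dd phase 1: kilo yes -> prepared; delta yes -> prepared; onyx no -> aborted; flint yes -> prepared; ember no -> aborted

Answer: onyx ember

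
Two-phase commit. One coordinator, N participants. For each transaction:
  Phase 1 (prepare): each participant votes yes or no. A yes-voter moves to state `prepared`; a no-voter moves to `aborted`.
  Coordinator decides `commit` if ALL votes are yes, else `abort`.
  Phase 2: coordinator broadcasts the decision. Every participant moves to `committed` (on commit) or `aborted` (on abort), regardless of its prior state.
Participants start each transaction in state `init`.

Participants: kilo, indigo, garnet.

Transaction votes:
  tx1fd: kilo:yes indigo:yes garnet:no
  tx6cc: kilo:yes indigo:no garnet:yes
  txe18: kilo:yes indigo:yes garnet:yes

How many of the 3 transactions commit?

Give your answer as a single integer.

Answer: 1

Derivation:
tx1fd: no from garnet -> abort (commits=0)
tx6cc: no from indigo -> abort (commits=0)
txe18: all yes -> commit (commits=1)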